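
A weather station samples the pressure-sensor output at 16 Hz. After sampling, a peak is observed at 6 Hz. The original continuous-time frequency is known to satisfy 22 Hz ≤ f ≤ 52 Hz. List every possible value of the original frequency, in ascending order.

22 Hz, 26 Hz, 38 Hz, 42 Hz

Frequencies that alias to 6 Hz are k·fs ± 6 Hz for integer k ≥ 0.
k=0: 6 Hz.
k=1: 10 Hz, 22 Hz.
k=2: 26 Hz, 38 Hz.
k=3: 42 Hz, 54 Hz.
k=4: 58 Hz, 70 Hz.
Within [22 Hz, 52 Hz]: 22 Hz, 26 Hz, 38 Hz, 42 Hz.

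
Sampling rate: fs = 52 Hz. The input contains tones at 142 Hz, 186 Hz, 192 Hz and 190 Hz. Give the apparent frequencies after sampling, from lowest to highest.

fs/2 = 26 Hz.
142 Hz mod fs = 38 Hz.
38 Hz > fs/2 = 26 Hz, folds to fs − 38 Hz = 14 Hz.
186 Hz mod fs = 30 Hz.
30 Hz > fs/2 = 26 Hz, folds to fs − 30 Hz = 22 Hz.
192 Hz mod fs = 36 Hz.
36 Hz > fs/2 = 26 Hz, folds to fs − 36 Hz = 16 Hz.
190 Hz mod fs = 34 Hz.
34 Hz > fs/2 = 26 Hz, folds to fs − 34 Hz = 18 Hz.
Distinct values: {14 Hz, 16 Hz, 18 Hz, 22 Hz}.

14 Hz, 16 Hz, 18 Hz, 22 Hz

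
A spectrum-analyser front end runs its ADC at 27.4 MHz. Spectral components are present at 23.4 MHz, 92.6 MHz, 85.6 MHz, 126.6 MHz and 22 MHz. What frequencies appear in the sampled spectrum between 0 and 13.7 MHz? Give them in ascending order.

3.4 MHz, 4 MHz, 5.4 MHz, 10.4 MHz

fs/2 = 13.7 MHz.
23.4 MHz > fs/2 = 13.7 MHz, folds to fs − 23.4 MHz = 4 MHz.
92.6 MHz mod fs = 10.4 MHz.
10.4 MHz ≤ fs/2 = 13.7 MHz, appears at 10.4 MHz.
85.6 MHz mod fs = 3.4 MHz.
3.4 MHz ≤ fs/2 = 13.7 MHz, appears at 3.4 MHz.
126.6 MHz mod fs = 17 MHz.
17 MHz > fs/2 = 13.7 MHz, folds to fs − 17 MHz = 10.4 MHz.
22 MHz > fs/2 = 13.7 MHz, folds to fs − 22 MHz = 5.4 MHz.
Distinct values: {3.4 MHz, 4 MHz, 5.4 MHz, 10.4 MHz}.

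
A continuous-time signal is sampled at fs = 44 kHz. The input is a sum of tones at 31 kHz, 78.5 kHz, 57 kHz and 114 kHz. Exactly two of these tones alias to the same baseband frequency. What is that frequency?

13 kHz

fs/2 = 22 kHz.
31 kHz > fs/2 = 22 kHz, folds to fs − 31 kHz = 13 kHz.
78.5 kHz mod fs = 34.5 kHz.
34.5 kHz > fs/2 = 22 kHz, folds to fs − 34.5 kHz = 9.5 kHz.
57 kHz mod fs = 13 kHz.
13 kHz ≤ fs/2 = 22 kHz, appears at 13 kHz.
114 kHz mod fs = 26 kHz.
26 kHz > fs/2 = 22 kHz, folds to fs − 26 kHz = 18 kHz.
31 kHz and 57 kHz both map to 13 kHz.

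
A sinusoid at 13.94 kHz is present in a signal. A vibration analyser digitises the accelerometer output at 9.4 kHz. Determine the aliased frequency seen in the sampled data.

4.54 kHz

13.94 kHz mod fs = 4.54 kHz.
4.54 kHz ≤ fs/2 = 4.7 kHz, appears at 4.54 kHz.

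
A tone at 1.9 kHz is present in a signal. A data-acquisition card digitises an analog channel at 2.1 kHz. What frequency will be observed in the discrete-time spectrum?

1.9 kHz > fs/2 = 1.05 kHz, folds to fs − 1.9 kHz = 0.2 kHz.

0.2 kHz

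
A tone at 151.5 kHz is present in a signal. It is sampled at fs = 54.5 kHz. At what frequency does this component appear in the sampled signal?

12 kHz

151.5 kHz mod fs = 42.5 kHz.
42.5 kHz > fs/2 = 27.25 kHz, folds to fs − 42.5 kHz = 12 kHz.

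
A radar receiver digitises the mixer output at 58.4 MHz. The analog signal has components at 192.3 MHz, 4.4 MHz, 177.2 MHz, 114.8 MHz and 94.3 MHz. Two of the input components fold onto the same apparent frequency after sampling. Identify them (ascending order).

fs/2 = 29.2 MHz.
192.3 MHz mod fs = 17.1 MHz.
17.1 MHz ≤ fs/2 = 29.2 MHz, appears at 17.1 MHz.
4.4 MHz ≤ fs/2 = 29.2 MHz, passes unchanged.
177.2 MHz mod fs = 2 MHz.
2 MHz ≤ fs/2 = 29.2 MHz, appears at 2 MHz.
114.8 MHz mod fs = 56.4 MHz.
56.4 MHz > fs/2 = 29.2 MHz, folds to fs − 56.4 MHz = 2 MHz.
94.3 MHz mod fs = 35.9 MHz.
35.9 MHz > fs/2 = 29.2 MHz, folds to fs − 35.9 MHz = 22.5 MHz.
114.8 MHz and 177.2 MHz both map to 2 MHz.

114.8 MHz, 177.2 MHz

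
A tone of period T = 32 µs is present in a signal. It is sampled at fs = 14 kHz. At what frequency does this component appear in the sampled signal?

T = 32 µs → f = 1/T = 31.25 kHz.
31.25 kHz mod fs = 3.25 kHz.
3.25 kHz ≤ fs/2 = 7 kHz, appears at 3.25 kHz.

3.25 kHz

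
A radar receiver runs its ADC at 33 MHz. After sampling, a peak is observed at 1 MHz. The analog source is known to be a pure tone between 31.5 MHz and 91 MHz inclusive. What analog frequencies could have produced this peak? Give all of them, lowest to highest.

32 MHz, 34 MHz, 65 MHz, 67 MHz

Frequencies that alias to 1 MHz are k·fs ± 1 MHz for integer k ≥ 0.
k=0: 1 MHz.
k=1: 32 MHz, 34 MHz.
k=2: 65 MHz, 67 MHz.
k=3: 98 MHz, 100 MHz.
Within [31.5 MHz, 91 MHz]: 32 MHz, 34 MHz, 65 MHz, 67 MHz.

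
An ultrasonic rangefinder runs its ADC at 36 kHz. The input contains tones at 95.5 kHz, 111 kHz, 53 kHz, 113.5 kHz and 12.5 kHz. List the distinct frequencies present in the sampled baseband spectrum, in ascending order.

fs/2 = 18 kHz.
95.5 kHz mod fs = 23.5 kHz.
23.5 kHz > fs/2 = 18 kHz, folds to fs − 23.5 kHz = 12.5 kHz.
111 kHz mod fs = 3 kHz.
3 kHz ≤ fs/2 = 18 kHz, appears at 3 kHz.
53 kHz mod fs = 17 kHz.
17 kHz ≤ fs/2 = 18 kHz, appears at 17 kHz.
113.5 kHz mod fs = 5.5 kHz.
5.5 kHz ≤ fs/2 = 18 kHz, appears at 5.5 kHz.
12.5 kHz ≤ fs/2 = 18 kHz, passes unchanged.
Distinct values: {3 kHz, 5.5 kHz, 12.5 kHz, 17 kHz}.

3 kHz, 5.5 kHz, 12.5 kHz, 17 kHz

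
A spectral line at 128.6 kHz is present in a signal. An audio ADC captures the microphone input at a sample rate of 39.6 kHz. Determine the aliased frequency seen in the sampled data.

9.8 kHz

128.6 kHz mod fs = 9.8 kHz.
9.8 kHz ≤ fs/2 = 19.8 kHz, appears at 9.8 kHz.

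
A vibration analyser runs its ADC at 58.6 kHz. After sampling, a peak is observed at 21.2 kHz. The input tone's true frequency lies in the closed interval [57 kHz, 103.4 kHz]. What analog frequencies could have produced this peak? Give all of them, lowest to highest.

79.8 kHz, 96 kHz

Frequencies that alias to 21.2 kHz are k·fs ± 21.2 kHz for integer k ≥ 0.
k=0: 21.2 kHz.
k=1: 37.4 kHz, 79.8 kHz.
k=2: 96 kHz, 138.4 kHz.
k=3: 154.6 kHz, 197 kHz.
Within [57 kHz, 103.4 kHz]: 79.8 kHz, 96 kHz.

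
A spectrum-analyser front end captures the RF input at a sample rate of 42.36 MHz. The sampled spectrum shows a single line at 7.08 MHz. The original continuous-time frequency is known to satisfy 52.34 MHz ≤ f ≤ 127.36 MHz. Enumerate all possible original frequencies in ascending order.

Frequencies that alias to 7.08 MHz are k·fs ± 7.08 MHz for integer k ≥ 0.
k=0: 7.08 MHz.
k=1: 35.28 MHz, 49.44 MHz.
k=2: 77.64 MHz, 91.8 MHz.
k=3: 120 MHz, 134.16 MHz.
k=4: 162.36 MHz, 176.52 MHz.
Within [52.34 MHz, 127.36 MHz]: 77.64 MHz, 91.8 MHz, 120 MHz.

77.64 MHz, 91.8 MHz, 120 MHz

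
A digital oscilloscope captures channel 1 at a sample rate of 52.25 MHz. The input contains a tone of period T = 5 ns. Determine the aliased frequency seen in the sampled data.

9 MHz

T = 5 ns → f = 1/T = 200 MHz.
200 MHz mod fs = 43.25 MHz.
43.25 MHz > fs/2 = 26.125 MHz, folds to fs − 43.25 MHz = 9 MHz.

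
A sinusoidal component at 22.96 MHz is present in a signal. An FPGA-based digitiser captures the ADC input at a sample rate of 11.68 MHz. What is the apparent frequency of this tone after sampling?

0.4 MHz

22.96 MHz mod fs = 11.28 MHz.
11.28 MHz > fs/2 = 5.84 MHz, folds to fs − 11.28 MHz = 0.4 MHz.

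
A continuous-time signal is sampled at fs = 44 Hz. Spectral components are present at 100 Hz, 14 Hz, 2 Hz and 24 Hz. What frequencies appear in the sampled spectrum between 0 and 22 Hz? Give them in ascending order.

2 Hz, 12 Hz, 14 Hz, 20 Hz

fs/2 = 22 Hz.
100 Hz mod fs = 12 Hz.
12 Hz ≤ fs/2 = 22 Hz, appears at 12 Hz.
14 Hz ≤ fs/2 = 22 Hz, passes unchanged.
2 Hz ≤ fs/2 = 22 Hz, passes unchanged.
24 Hz > fs/2 = 22 Hz, folds to fs − 24 Hz = 20 Hz.
Distinct values: {2 Hz, 12 Hz, 14 Hz, 20 Hz}.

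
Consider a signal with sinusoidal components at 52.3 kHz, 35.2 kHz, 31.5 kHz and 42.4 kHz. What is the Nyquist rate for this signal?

104.6 kHz

Highest-frequency component: 52.3 kHz.
Nyquist rate = 2 × 52.3 kHz = 104.6 kHz.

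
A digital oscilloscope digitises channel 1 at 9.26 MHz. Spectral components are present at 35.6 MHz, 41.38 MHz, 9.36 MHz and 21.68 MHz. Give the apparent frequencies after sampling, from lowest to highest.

fs/2 = 4.63 MHz.
35.6 MHz mod fs = 7.82 MHz.
7.82 MHz > fs/2 = 4.63 MHz, folds to fs − 7.82 MHz = 1.44 MHz.
41.38 MHz mod fs = 4.34 MHz.
4.34 MHz ≤ fs/2 = 4.63 MHz, appears at 4.34 MHz.
9.36 MHz mod fs = 0.1 MHz.
0.1 MHz ≤ fs/2 = 4.63 MHz, appears at 0.1 MHz.
21.68 MHz mod fs = 3.16 MHz.
3.16 MHz ≤ fs/2 = 4.63 MHz, appears at 3.16 MHz.
Distinct values: {0.1 MHz, 1.44 MHz, 3.16 MHz, 4.34 MHz}.

0.1 MHz, 1.44 MHz, 3.16 MHz, 4.34 MHz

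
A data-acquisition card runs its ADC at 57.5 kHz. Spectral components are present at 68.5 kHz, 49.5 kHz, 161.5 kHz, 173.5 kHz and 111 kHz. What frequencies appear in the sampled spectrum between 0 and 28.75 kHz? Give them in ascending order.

1 kHz, 4 kHz, 8 kHz, 11 kHz

fs/2 = 28.75 kHz.
68.5 kHz mod fs = 11 kHz.
11 kHz ≤ fs/2 = 28.75 kHz, appears at 11 kHz.
49.5 kHz > fs/2 = 28.75 kHz, folds to fs − 49.5 kHz = 8 kHz.
161.5 kHz mod fs = 46.5 kHz.
46.5 kHz > fs/2 = 28.75 kHz, folds to fs − 46.5 kHz = 11 kHz.
173.5 kHz mod fs = 1 kHz.
1 kHz ≤ fs/2 = 28.75 kHz, appears at 1 kHz.
111 kHz mod fs = 53.5 kHz.
53.5 kHz > fs/2 = 28.75 kHz, folds to fs − 53.5 kHz = 4 kHz.
Distinct values: {1 kHz, 4 kHz, 8 kHz, 11 kHz}.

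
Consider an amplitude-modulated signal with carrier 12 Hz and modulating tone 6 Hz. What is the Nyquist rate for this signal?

AM sidebands sit at fc ± fm = 6 Hz and 18 Hz.
Highest-frequency component: 18 Hz.
Nyquist rate = 2 × 18 Hz = 36 Hz.

36 Hz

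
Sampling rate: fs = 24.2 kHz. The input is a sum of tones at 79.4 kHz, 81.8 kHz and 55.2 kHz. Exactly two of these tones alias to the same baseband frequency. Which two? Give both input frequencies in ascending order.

55.2 kHz, 79.4 kHz

fs/2 = 12.1 kHz.
79.4 kHz mod fs = 6.8 kHz.
6.8 kHz ≤ fs/2 = 12.1 kHz, appears at 6.8 kHz.
81.8 kHz mod fs = 9.2 kHz.
9.2 kHz ≤ fs/2 = 12.1 kHz, appears at 9.2 kHz.
55.2 kHz mod fs = 6.8 kHz.
6.8 kHz ≤ fs/2 = 12.1 kHz, appears at 6.8 kHz.
55.2 kHz and 79.4 kHz both map to 6.8 kHz.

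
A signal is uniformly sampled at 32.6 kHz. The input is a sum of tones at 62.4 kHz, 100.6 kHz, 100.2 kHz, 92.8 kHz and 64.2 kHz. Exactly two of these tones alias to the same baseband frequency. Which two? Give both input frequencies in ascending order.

62.4 kHz, 100.6 kHz

fs/2 = 16.3 kHz.
62.4 kHz mod fs = 29.8 kHz.
29.8 kHz > fs/2 = 16.3 kHz, folds to fs − 29.8 kHz = 2.8 kHz.
100.6 kHz mod fs = 2.8 kHz.
2.8 kHz ≤ fs/2 = 16.3 kHz, appears at 2.8 kHz.
100.2 kHz mod fs = 2.4 kHz.
2.4 kHz ≤ fs/2 = 16.3 kHz, appears at 2.4 kHz.
92.8 kHz mod fs = 27.6 kHz.
27.6 kHz > fs/2 = 16.3 kHz, folds to fs − 27.6 kHz = 5 kHz.
64.2 kHz mod fs = 31.6 kHz.
31.6 kHz > fs/2 = 16.3 kHz, folds to fs − 31.6 kHz = 1 kHz.
62.4 kHz and 100.6 kHz both map to 2.8 kHz.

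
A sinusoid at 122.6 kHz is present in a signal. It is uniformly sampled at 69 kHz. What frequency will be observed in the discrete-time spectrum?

15.4 kHz

122.6 kHz mod fs = 53.6 kHz.
53.6 kHz > fs/2 = 34.5 kHz, folds to fs − 53.6 kHz = 15.4 kHz.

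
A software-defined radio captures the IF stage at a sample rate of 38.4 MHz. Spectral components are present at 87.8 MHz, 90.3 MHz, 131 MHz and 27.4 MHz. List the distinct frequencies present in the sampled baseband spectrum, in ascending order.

fs/2 = 19.2 MHz.
87.8 MHz mod fs = 11 MHz.
11 MHz ≤ fs/2 = 19.2 MHz, appears at 11 MHz.
90.3 MHz mod fs = 13.5 MHz.
13.5 MHz ≤ fs/2 = 19.2 MHz, appears at 13.5 MHz.
131 MHz mod fs = 15.8 MHz.
15.8 MHz ≤ fs/2 = 19.2 MHz, appears at 15.8 MHz.
27.4 MHz > fs/2 = 19.2 MHz, folds to fs − 27.4 MHz = 11 MHz.
Distinct values: {11 MHz, 13.5 MHz, 15.8 MHz}.

11 MHz, 13.5 MHz, 15.8 MHz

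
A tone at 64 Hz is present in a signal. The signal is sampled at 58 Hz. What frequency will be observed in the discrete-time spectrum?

64 Hz mod fs = 6 Hz.
6 Hz ≤ fs/2 = 29 Hz, appears at 6 Hz.

6 Hz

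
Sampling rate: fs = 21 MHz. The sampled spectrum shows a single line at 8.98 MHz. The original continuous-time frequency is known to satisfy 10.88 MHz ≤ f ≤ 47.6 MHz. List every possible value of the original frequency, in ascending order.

12.02 MHz, 29.98 MHz, 33.02 MHz

Frequencies that alias to 8.98 MHz are k·fs ± 8.98 MHz for integer k ≥ 0.
k=0: 8.98 MHz.
k=1: 12.02 MHz, 29.98 MHz.
k=2: 33.02 MHz, 50.98 MHz.
k=3: 54.02 MHz, 71.98 MHz.
Within [10.88 MHz, 47.6 MHz]: 12.02 MHz, 29.98 MHz, 33.02 MHz.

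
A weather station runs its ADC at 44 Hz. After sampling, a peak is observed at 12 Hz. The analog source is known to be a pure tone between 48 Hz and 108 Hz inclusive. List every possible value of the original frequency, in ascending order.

56 Hz, 76 Hz, 100 Hz

Frequencies that alias to 12 Hz are k·fs ± 12 Hz for integer k ≥ 0.
k=0: 12 Hz.
k=1: 32 Hz, 56 Hz.
k=2: 76 Hz, 100 Hz.
k=3: 120 Hz, 144 Hz.
Within [48 Hz, 108 Hz]: 56 Hz, 76 Hz, 100 Hz.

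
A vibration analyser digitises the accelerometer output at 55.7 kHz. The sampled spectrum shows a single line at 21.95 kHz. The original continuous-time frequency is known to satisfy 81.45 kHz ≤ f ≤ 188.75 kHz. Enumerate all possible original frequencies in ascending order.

Frequencies that alias to 21.95 kHz are k·fs ± 21.95 kHz for integer k ≥ 0.
k=0: 21.95 kHz.
k=1: 33.75 kHz, 77.65 kHz.
k=2: 89.45 kHz, 133.35 kHz.
k=3: 145.15 kHz, 189.05 kHz.
k=4: 200.85 kHz, 244.75 kHz.
Within [81.45 kHz, 188.75 kHz]: 89.45 kHz, 133.35 kHz, 145.15 kHz.

89.45 kHz, 133.35 kHz, 145.15 kHz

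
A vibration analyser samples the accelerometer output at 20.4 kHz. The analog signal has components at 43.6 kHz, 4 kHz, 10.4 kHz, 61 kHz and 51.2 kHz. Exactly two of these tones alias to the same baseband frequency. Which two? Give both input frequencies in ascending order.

10.4 kHz, 51.2 kHz

fs/2 = 10.2 kHz.
43.6 kHz mod fs = 2.8 kHz.
2.8 kHz ≤ fs/2 = 10.2 kHz, appears at 2.8 kHz.
4 kHz ≤ fs/2 = 10.2 kHz, passes unchanged.
10.4 kHz > fs/2 = 10.2 kHz, folds to fs − 10.4 kHz = 10 kHz.
61 kHz mod fs = 20.2 kHz.
20.2 kHz > fs/2 = 10.2 kHz, folds to fs − 20.2 kHz = 0.2 kHz.
51.2 kHz mod fs = 10.4 kHz.
10.4 kHz > fs/2 = 10.2 kHz, folds to fs − 10.4 kHz = 10 kHz.
10.4 kHz and 51.2 kHz both map to 10 kHz.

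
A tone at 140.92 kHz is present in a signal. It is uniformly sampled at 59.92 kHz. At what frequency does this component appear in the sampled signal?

140.92 kHz mod fs = 21.08 kHz.
21.08 kHz ≤ fs/2 = 29.96 kHz, appears at 21.08 kHz.

21.08 kHz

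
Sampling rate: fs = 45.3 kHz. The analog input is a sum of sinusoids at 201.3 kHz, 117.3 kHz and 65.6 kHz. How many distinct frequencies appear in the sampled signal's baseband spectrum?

fs/2 = 22.65 kHz.
201.3 kHz mod fs = 20.1 kHz.
20.1 kHz ≤ fs/2 = 22.65 kHz, appears at 20.1 kHz.
117.3 kHz mod fs = 26.7 kHz.
26.7 kHz > fs/2 = 22.65 kHz, folds to fs − 26.7 kHz = 18.6 kHz.
65.6 kHz mod fs = 20.3 kHz.
20.3 kHz ≤ fs/2 = 22.65 kHz, appears at 20.3 kHz.
Distinct values: {18.6 kHz, 20.1 kHz, 20.3 kHz} → 3.

3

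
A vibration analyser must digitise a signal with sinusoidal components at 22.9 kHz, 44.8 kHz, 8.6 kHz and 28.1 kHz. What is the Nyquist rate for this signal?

89.6 kHz

Highest-frequency component: 44.8 kHz.
Nyquist rate = 2 × 44.8 kHz = 89.6 kHz.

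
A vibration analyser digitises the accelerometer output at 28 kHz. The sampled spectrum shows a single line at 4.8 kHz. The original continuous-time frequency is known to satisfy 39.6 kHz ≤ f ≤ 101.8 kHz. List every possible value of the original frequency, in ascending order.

Frequencies that alias to 4.8 kHz are k·fs ± 4.8 kHz for integer k ≥ 0.
k=0: 4.8 kHz.
k=1: 23.2 kHz, 32.8 kHz.
k=2: 51.2 kHz, 60.8 kHz.
k=3: 79.2 kHz, 88.8 kHz.
k=4: 107.2 kHz, 116.8 kHz.
Within [39.6 kHz, 101.8 kHz]: 51.2 kHz, 60.8 kHz, 79.2 kHz, 88.8 kHz.

51.2 kHz, 60.8 kHz, 79.2 kHz, 88.8 kHz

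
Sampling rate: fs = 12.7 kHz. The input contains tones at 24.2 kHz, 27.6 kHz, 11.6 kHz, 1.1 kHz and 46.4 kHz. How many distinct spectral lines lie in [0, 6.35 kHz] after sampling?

fs/2 = 6.35 kHz.
24.2 kHz mod fs = 11.5 kHz.
11.5 kHz > fs/2 = 6.35 kHz, folds to fs − 11.5 kHz = 1.2 kHz.
27.6 kHz mod fs = 2.2 kHz.
2.2 kHz ≤ fs/2 = 6.35 kHz, appears at 2.2 kHz.
11.6 kHz > fs/2 = 6.35 kHz, folds to fs − 11.6 kHz = 1.1 kHz.
1.1 kHz ≤ fs/2 = 6.35 kHz, passes unchanged.
46.4 kHz mod fs = 8.3 kHz.
8.3 kHz > fs/2 = 6.35 kHz, folds to fs − 8.3 kHz = 4.4 kHz.
Distinct values: {1.1 kHz, 1.2 kHz, 2.2 kHz, 4.4 kHz} → 4.

4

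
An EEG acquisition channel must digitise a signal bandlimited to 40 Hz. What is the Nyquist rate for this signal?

80 Hz

Nyquist rate = 2 × 40 Hz = 80 Hz.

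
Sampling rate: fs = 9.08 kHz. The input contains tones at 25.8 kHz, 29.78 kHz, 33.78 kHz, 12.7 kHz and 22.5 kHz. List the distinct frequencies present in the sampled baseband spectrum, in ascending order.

fs/2 = 4.54 kHz.
25.8 kHz mod fs = 7.64 kHz.
7.64 kHz > fs/2 = 4.54 kHz, folds to fs − 7.64 kHz = 1.44 kHz.
29.78 kHz mod fs = 2.54 kHz.
2.54 kHz ≤ fs/2 = 4.54 kHz, appears at 2.54 kHz.
33.78 kHz mod fs = 6.54 kHz.
6.54 kHz > fs/2 = 4.54 kHz, folds to fs − 6.54 kHz = 2.54 kHz.
12.7 kHz mod fs = 3.62 kHz.
3.62 kHz ≤ fs/2 = 4.54 kHz, appears at 3.62 kHz.
22.5 kHz mod fs = 4.34 kHz.
4.34 kHz ≤ fs/2 = 4.54 kHz, appears at 4.34 kHz.
Distinct values: {1.44 kHz, 2.54 kHz, 3.62 kHz, 4.34 kHz}.

1.44 kHz, 2.54 kHz, 3.62 kHz, 4.34 kHz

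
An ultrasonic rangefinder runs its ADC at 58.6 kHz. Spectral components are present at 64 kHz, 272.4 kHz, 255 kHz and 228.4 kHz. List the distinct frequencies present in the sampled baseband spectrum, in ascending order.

fs/2 = 29.3 kHz.
64 kHz mod fs = 5.4 kHz.
5.4 kHz ≤ fs/2 = 29.3 kHz, appears at 5.4 kHz.
272.4 kHz mod fs = 38 kHz.
38 kHz > fs/2 = 29.3 kHz, folds to fs − 38 kHz = 20.6 kHz.
255 kHz mod fs = 20.6 kHz.
20.6 kHz ≤ fs/2 = 29.3 kHz, appears at 20.6 kHz.
228.4 kHz mod fs = 52.6 kHz.
52.6 kHz > fs/2 = 29.3 kHz, folds to fs − 52.6 kHz = 6 kHz.
Distinct values: {5.4 kHz, 6 kHz, 20.6 kHz}.

5.4 kHz, 6 kHz, 20.6 kHz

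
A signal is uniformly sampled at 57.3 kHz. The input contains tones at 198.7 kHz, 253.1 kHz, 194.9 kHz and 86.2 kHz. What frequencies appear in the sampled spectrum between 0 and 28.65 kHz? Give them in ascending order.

23 kHz, 23.9 kHz, 26.8 kHz, 28.4 kHz

fs/2 = 28.65 kHz.
198.7 kHz mod fs = 26.8 kHz.
26.8 kHz ≤ fs/2 = 28.65 kHz, appears at 26.8 kHz.
253.1 kHz mod fs = 23.9 kHz.
23.9 kHz ≤ fs/2 = 28.65 kHz, appears at 23.9 kHz.
194.9 kHz mod fs = 23 kHz.
23 kHz ≤ fs/2 = 28.65 kHz, appears at 23 kHz.
86.2 kHz mod fs = 28.9 kHz.
28.9 kHz > fs/2 = 28.65 kHz, folds to fs − 28.9 kHz = 28.4 kHz.
Distinct values: {23 kHz, 23.9 kHz, 26.8 kHz, 28.4 kHz}.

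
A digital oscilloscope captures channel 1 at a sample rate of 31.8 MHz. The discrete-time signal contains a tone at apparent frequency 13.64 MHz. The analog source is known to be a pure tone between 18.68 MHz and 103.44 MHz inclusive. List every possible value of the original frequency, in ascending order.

Frequencies that alias to 13.64 MHz are k·fs ± 13.64 MHz for integer k ≥ 0.
k=0: 13.64 MHz.
k=1: 18.16 MHz, 45.44 MHz.
k=2: 49.96 MHz, 77.24 MHz.
k=3: 81.76 MHz, 109.04 MHz.
k=4: 113.56 MHz, 140.84 MHz.
Within [18.68 MHz, 103.44 MHz]: 45.44 MHz, 49.96 MHz, 77.24 MHz, 81.76 MHz.

45.44 MHz, 49.96 MHz, 77.24 MHz, 81.76 MHz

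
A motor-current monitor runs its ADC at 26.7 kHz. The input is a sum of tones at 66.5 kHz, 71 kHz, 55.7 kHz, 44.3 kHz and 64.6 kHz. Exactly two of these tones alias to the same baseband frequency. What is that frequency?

9.1 kHz

fs/2 = 13.35 kHz.
66.5 kHz mod fs = 13.1 kHz.
13.1 kHz ≤ fs/2 = 13.35 kHz, appears at 13.1 kHz.
71 kHz mod fs = 17.6 kHz.
17.6 kHz > fs/2 = 13.35 kHz, folds to fs − 17.6 kHz = 9.1 kHz.
55.7 kHz mod fs = 2.3 kHz.
2.3 kHz ≤ fs/2 = 13.35 kHz, appears at 2.3 kHz.
44.3 kHz mod fs = 17.6 kHz.
17.6 kHz > fs/2 = 13.35 kHz, folds to fs − 17.6 kHz = 9.1 kHz.
64.6 kHz mod fs = 11.2 kHz.
11.2 kHz ≤ fs/2 = 13.35 kHz, appears at 11.2 kHz.
44.3 kHz and 71 kHz both map to 9.1 kHz.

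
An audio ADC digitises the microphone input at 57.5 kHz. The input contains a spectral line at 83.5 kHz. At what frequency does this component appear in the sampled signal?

83.5 kHz mod fs = 26 kHz.
26 kHz ≤ fs/2 = 28.75 kHz, appears at 26 kHz.

26 kHz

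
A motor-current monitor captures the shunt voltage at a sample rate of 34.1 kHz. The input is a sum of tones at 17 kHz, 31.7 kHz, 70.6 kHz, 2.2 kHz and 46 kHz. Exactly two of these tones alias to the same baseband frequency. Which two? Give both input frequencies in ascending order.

fs/2 = 17.05 kHz.
17 kHz ≤ fs/2 = 17.05 kHz, passes unchanged.
31.7 kHz > fs/2 = 17.05 kHz, folds to fs − 31.7 kHz = 2.4 kHz.
70.6 kHz mod fs = 2.4 kHz.
2.4 kHz ≤ fs/2 = 17.05 kHz, appears at 2.4 kHz.
2.2 kHz ≤ fs/2 = 17.05 kHz, passes unchanged.
46 kHz mod fs = 11.9 kHz.
11.9 kHz ≤ fs/2 = 17.05 kHz, appears at 11.9 kHz.
31.7 kHz and 70.6 kHz both map to 2.4 kHz.

31.7 kHz, 70.6 kHz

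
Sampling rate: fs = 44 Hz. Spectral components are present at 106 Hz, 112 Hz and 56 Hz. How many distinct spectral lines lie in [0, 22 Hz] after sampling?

fs/2 = 22 Hz.
106 Hz mod fs = 18 Hz.
18 Hz ≤ fs/2 = 22 Hz, appears at 18 Hz.
112 Hz mod fs = 24 Hz.
24 Hz > fs/2 = 22 Hz, folds to fs − 24 Hz = 20 Hz.
56 Hz mod fs = 12 Hz.
12 Hz ≤ fs/2 = 22 Hz, appears at 12 Hz.
Distinct values: {12 Hz, 18 Hz, 20 Hz} → 3.

3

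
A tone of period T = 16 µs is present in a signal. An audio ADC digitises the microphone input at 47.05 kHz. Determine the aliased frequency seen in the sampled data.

15.45 kHz

T = 16 µs → f = 1/T = 62.5 kHz.
62.5 kHz mod fs = 15.45 kHz.
15.45 kHz ≤ fs/2 = 23.525 kHz, appears at 15.45 kHz.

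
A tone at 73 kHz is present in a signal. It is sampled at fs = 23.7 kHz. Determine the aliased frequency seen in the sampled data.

1.9 kHz

73 kHz mod fs = 1.9 kHz.
1.9 kHz ≤ fs/2 = 11.85 kHz, appears at 1.9 kHz.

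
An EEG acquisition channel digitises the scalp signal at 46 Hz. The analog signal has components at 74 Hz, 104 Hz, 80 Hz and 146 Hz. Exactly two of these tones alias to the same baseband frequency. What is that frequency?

12 Hz

fs/2 = 23 Hz.
74 Hz mod fs = 28 Hz.
28 Hz > fs/2 = 23 Hz, folds to fs − 28 Hz = 18 Hz.
104 Hz mod fs = 12 Hz.
12 Hz ≤ fs/2 = 23 Hz, appears at 12 Hz.
80 Hz mod fs = 34 Hz.
34 Hz > fs/2 = 23 Hz, folds to fs − 34 Hz = 12 Hz.
146 Hz mod fs = 8 Hz.
8 Hz ≤ fs/2 = 23 Hz, appears at 8 Hz.
80 Hz and 104 Hz both map to 12 Hz.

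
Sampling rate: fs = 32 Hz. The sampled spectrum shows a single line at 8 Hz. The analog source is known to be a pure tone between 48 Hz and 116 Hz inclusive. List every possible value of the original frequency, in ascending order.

Frequencies that alias to 8 Hz are k·fs ± 8 Hz for integer k ≥ 0.
k=0: 8 Hz.
k=1: 24 Hz, 40 Hz.
k=2: 56 Hz, 72 Hz.
k=3: 88 Hz, 104 Hz.
k=4: 120 Hz, 136 Hz.
Within [48 Hz, 116 Hz]: 56 Hz, 72 Hz, 88 Hz, 104 Hz.

56 Hz, 72 Hz, 88 Hz, 104 Hz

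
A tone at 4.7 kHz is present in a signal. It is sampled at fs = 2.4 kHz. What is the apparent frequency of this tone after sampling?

4.7 kHz mod fs = 2.3 kHz.
2.3 kHz > fs/2 = 1.2 kHz, folds to fs − 2.3 kHz = 0.1 kHz.

0.1 kHz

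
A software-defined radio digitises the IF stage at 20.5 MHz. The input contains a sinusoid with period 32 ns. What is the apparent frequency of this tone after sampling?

9.75 MHz

T = 32 ns → f = 1/T = 31.25 MHz.
31.25 MHz mod fs = 10.75 MHz.
10.75 MHz > fs/2 = 10.25 MHz, folds to fs − 10.75 MHz = 9.75 MHz.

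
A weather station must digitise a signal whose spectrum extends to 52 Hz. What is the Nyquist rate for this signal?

104 Hz

Nyquist rate = 2 × 52 Hz = 104 Hz.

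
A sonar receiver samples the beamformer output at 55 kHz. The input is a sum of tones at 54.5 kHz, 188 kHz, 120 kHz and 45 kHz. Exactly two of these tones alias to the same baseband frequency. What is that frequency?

fs/2 = 27.5 kHz.
54.5 kHz > fs/2 = 27.5 kHz, folds to fs − 54.5 kHz = 0.5 kHz.
188 kHz mod fs = 23 kHz.
23 kHz ≤ fs/2 = 27.5 kHz, appears at 23 kHz.
120 kHz mod fs = 10 kHz.
10 kHz ≤ fs/2 = 27.5 kHz, appears at 10 kHz.
45 kHz > fs/2 = 27.5 kHz, folds to fs − 45 kHz = 10 kHz.
45 kHz and 120 kHz both map to 10 kHz.

10 kHz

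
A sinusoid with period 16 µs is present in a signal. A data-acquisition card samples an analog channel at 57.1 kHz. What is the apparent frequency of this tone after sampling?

T = 16 µs → f = 1/T = 62.5 kHz.
62.5 kHz mod fs = 5.4 kHz.
5.4 kHz ≤ fs/2 = 28.55 kHz, appears at 5.4 kHz.

5.4 kHz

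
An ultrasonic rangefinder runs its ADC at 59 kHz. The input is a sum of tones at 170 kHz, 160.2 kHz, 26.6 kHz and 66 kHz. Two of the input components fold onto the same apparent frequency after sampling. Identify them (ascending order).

fs/2 = 29.5 kHz.
170 kHz mod fs = 52 kHz.
52 kHz > fs/2 = 29.5 kHz, folds to fs − 52 kHz = 7 kHz.
160.2 kHz mod fs = 42.2 kHz.
42.2 kHz > fs/2 = 29.5 kHz, folds to fs − 42.2 kHz = 16.8 kHz.
26.6 kHz ≤ fs/2 = 29.5 kHz, passes unchanged.
66 kHz mod fs = 7 kHz.
7 kHz ≤ fs/2 = 29.5 kHz, appears at 7 kHz.
66 kHz and 170 kHz both map to 7 kHz.

66 kHz, 170 kHz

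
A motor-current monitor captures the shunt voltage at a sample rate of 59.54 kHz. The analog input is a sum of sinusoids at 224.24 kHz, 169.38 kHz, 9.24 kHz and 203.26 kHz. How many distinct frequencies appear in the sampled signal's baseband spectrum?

3

fs/2 = 29.77 kHz.
224.24 kHz mod fs = 45.62 kHz.
45.62 kHz > fs/2 = 29.77 kHz, folds to fs − 45.62 kHz = 13.92 kHz.
169.38 kHz mod fs = 50.3 kHz.
50.3 kHz > fs/2 = 29.77 kHz, folds to fs − 50.3 kHz = 9.24 kHz.
9.24 kHz ≤ fs/2 = 29.77 kHz, passes unchanged.
203.26 kHz mod fs = 24.64 kHz.
24.64 kHz ≤ fs/2 = 29.77 kHz, appears at 24.64 kHz.
Distinct values: {9.24 kHz, 13.92 kHz, 24.64 kHz} → 3.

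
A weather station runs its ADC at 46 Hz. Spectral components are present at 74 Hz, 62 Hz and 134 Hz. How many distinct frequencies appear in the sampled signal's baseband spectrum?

fs/2 = 23 Hz.
74 Hz mod fs = 28 Hz.
28 Hz > fs/2 = 23 Hz, folds to fs − 28 Hz = 18 Hz.
62 Hz mod fs = 16 Hz.
16 Hz ≤ fs/2 = 23 Hz, appears at 16 Hz.
134 Hz mod fs = 42 Hz.
42 Hz > fs/2 = 23 Hz, folds to fs − 42 Hz = 4 Hz.
Distinct values: {4 Hz, 16 Hz, 18 Hz} → 3.

3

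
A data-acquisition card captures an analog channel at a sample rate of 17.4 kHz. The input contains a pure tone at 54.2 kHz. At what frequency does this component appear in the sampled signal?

2 kHz

54.2 kHz mod fs = 2 kHz.
2 kHz ≤ fs/2 = 8.7 kHz, appears at 2 kHz.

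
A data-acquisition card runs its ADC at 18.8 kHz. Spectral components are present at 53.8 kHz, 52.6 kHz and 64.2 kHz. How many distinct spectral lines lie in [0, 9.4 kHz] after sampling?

fs/2 = 9.4 kHz.
53.8 kHz mod fs = 16.2 kHz.
16.2 kHz > fs/2 = 9.4 kHz, folds to fs − 16.2 kHz = 2.6 kHz.
52.6 kHz mod fs = 15 kHz.
15 kHz > fs/2 = 9.4 kHz, folds to fs − 15 kHz = 3.8 kHz.
64.2 kHz mod fs = 7.8 kHz.
7.8 kHz ≤ fs/2 = 9.4 kHz, appears at 7.8 kHz.
Distinct values: {2.6 kHz, 3.8 kHz, 7.8 kHz} → 3.

3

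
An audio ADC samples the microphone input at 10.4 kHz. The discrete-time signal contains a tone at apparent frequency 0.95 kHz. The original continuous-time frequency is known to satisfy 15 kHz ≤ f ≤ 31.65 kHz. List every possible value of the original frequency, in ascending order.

Frequencies that alias to 0.95 kHz are k·fs ± 0.95 kHz for integer k ≥ 0.
k=0: 0.95 kHz.
k=1: 9.45 kHz, 11.35 kHz.
k=2: 19.85 kHz, 21.75 kHz.
k=3: 30.25 kHz, 32.15 kHz.
k=4: 40.65 kHz, 42.55 kHz.
Within [15 kHz, 31.65 kHz]: 19.85 kHz, 21.75 kHz, 30.25 kHz.

19.85 kHz, 21.75 kHz, 30.25 kHz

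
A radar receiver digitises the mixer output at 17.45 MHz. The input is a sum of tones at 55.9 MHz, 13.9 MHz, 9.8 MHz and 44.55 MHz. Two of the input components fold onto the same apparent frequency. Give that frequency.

3.55 MHz

fs/2 = 8.725 MHz.
55.9 MHz mod fs = 3.55 MHz.
3.55 MHz ≤ fs/2 = 8.725 MHz, appears at 3.55 MHz.
13.9 MHz > fs/2 = 8.725 MHz, folds to fs − 13.9 MHz = 3.55 MHz.
9.8 MHz > fs/2 = 8.725 MHz, folds to fs − 9.8 MHz = 7.65 MHz.
44.55 MHz mod fs = 9.65 MHz.
9.65 MHz > fs/2 = 8.725 MHz, folds to fs − 9.65 MHz = 7.8 MHz.
13.9 MHz and 55.9 MHz both map to 3.55 MHz.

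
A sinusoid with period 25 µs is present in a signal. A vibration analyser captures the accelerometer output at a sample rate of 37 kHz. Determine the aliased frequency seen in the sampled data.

3 kHz

T = 25 µs → f = 1/T = 40 kHz.
40 kHz mod fs = 3 kHz.
3 kHz ≤ fs/2 = 18.5 kHz, appears at 3 kHz.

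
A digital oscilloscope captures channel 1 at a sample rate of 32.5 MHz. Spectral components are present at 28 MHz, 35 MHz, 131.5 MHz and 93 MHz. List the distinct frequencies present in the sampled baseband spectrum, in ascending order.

fs/2 = 16.25 MHz.
28 MHz > fs/2 = 16.25 MHz, folds to fs − 28 MHz = 4.5 MHz.
35 MHz mod fs = 2.5 MHz.
2.5 MHz ≤ fs/2 = 16.25 MHz, appears at 2.5 MHz.
131.5 MHz mod fs = 1.5 MHz.
1.5 MHz ≤ fs/2 = 16.25 MHz, appears at 1.5 MHz.
93 MHz mod fs = 28 MHz.
28 MHz > fs/2 = 16.25 MHz, folds to fs − 28 MHz = 4.5 MHz.
Distinct values: {1.5 MHz, 2.5 MHz, 4.5 MHz}.

1.5 MHz, 2.5 MHz, 4.5 MHz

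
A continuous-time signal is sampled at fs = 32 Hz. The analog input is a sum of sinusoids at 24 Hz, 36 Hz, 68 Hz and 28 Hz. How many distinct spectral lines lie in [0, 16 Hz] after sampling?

fs/2 = 16 Hz.
24 Hz > fs/2 = 16 Hz, folds to fs − 24 Hz = 8 Hz.
36 Hz mod fs = 4 Hz.
4 Hz ≤ fs/2 = 16 Hz, appears at 4 Hz.
68 Hz mod fs = 4 Hz.
4 Hz ≤ fs/2 = 16 Hz, appears at 4 Hz.
28 Hz > fs/2 = 16 Hz, folds to fs − 28 Hz = 4 Hz.
Distinct values: {4 Hz, 8 Hz} → 2.

2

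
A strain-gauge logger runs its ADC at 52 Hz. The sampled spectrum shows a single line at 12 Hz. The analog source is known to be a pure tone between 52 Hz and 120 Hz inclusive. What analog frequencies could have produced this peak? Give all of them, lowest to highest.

64 Hz, 92 Hz, 116 Hz

Frequencies that alias to 12 Hz are k·fs ± 12 Hz for integer k ≥ 0.
k=0: 12 Hz.
k=1: 40 Hz, 64 Hz.
k=2: 92 Hz, 116 Hz.
k=3: 144 Hz, 168 Hz.
Within [52 Hz, 120 Hz]: 64 Hz, 92 Hz, 116 Hz.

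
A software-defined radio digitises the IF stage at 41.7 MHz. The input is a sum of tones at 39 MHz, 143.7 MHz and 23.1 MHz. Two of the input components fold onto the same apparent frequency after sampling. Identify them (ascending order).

fs/2 = 20.85 MHz.
39 MHz > fs/2 = 20.85 MHz, folds to fs − 39 MHz = 2.7 MHz.
143.7 MHz mod fs = 18.6 MHz.
18.6 MHz ≤ fs/2 = 20.85 MHz, appears at 18.6 MHz.
23.1 MHz > fs/2 = 20.85 MHz, folds to fs − 23.1 MHz = 18.6 MHz.
23.1 MHz and 143.7 MHz both map to 18.6 MHz.

23.1 MHz, 143.7 MHz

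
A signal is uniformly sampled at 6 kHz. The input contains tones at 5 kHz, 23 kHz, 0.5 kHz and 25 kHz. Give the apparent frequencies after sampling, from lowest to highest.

0.5 kHz, 1 kHz

fs/2 = 3 kHz.
5 kHz > fs/2 = 3 kHz, folds to fs − 5 kHz = 1 kHz.
23 kHz mod fs = 5 kHz.
5 kHz > fs/2 = 3 kHz, folds to fs − 5 kHz = 1 kHz.
0.5 kHz ≤ fs/2 = 3 kHz, passes unchanged.
25 kHz mod fs = 1 kHz.
1 kHz ≤ fs/2 = 3 kHz, appears at 1 kHz.
Distinct values: {0.5 kHz, 1 kHz}.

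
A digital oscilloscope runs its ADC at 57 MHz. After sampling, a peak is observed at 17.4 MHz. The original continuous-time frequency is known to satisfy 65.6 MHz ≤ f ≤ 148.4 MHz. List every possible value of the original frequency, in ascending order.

74.4 MHz, 96.6 MHz, 131.4 MHz

Frequencies that alias to 17.4 MHz are k·fs ± 17.4 MHz for integer k ≥ 0.
k=0: 17.4 MHz.
k=1: 39.6 MHz, 74.4 MHz.
k=2: 96.6 MHz, 131.4 MHz.
k=3: 153.6 MHz, 188.4 MHz.
Within [65.6 MHz, 148.4 MHz]: 74.4 MHz, 96.6 MHz, 131.4 MHz.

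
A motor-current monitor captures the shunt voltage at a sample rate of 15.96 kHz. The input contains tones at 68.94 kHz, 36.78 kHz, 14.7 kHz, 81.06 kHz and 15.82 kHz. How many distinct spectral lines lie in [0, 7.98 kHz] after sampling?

4

fs/2 = 7.98 kHz.
68.94 kHz mod fs = 5.1 kHz.
5.1 kHz ≤ fs/2 = 7.98 kHz, appears at 5.1 kHz.
36.78 kHz mod fs = 4.86 kHz.
4.86 kHz ≤ fs/2 = 7.98 kHz, appears at 4.86 kHz.
14.7 kHz > fs/2 = 7.98 kHz, folds to fs − 14.7 kHz = 1.26 kHz.
81.06 kHz mod fs = 1.26 kHz.
1.26 kHz ≤ fs/2 = 7.98 kHz, appears at 1.26 kHz.
15.82 kHz > fs/2 = 7.98 kHz, folds to fs − 15.82 kHz = 0.14 kHz.
Distinct values: {0.14 kHz, 1.26 kHz, 4.86 kHz, 5.1 kHz} → 4.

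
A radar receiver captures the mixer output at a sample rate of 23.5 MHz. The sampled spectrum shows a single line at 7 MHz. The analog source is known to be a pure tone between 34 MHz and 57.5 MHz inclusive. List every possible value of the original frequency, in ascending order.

40 MHz, 54 MHz

Frequencies that alias to 7 MHz are k·fs ± 7 MHz for integer k ≥ 0.
k=0: 7 MHz.
k=1: 16.5 MHz, 30.5 MHz.
k=2: 40 MHz, 54 MHz.
k=3: 63.5 MHz, 77.5 MHz.
Within [34 MHz, 57.5 MHz]: 40 MHz, 54 MHz.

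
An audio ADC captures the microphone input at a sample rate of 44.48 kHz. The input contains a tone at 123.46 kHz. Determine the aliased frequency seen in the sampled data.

123.46 kHz mod fs = 34.5 kHz.
34.5 kHz > fs/2 = 22.24 kHz, folds to fs − 34.5 kHz = 9.98 kHz.

9.98 kHz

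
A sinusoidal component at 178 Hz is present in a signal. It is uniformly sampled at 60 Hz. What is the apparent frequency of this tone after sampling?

178 Hz mod fs = 58 Hz.
58 Hz > fs/2 = 30 Hz, folds to fs − 58 Hz = 2 Hz.

2 Hz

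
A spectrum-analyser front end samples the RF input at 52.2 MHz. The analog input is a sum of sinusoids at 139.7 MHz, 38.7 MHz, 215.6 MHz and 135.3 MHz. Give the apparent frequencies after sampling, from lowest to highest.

fs/2 = 26.1 MHz.
139.7 MHz mod fs = 35.3 MHz.
35.3 MHz > fs/2 = 26.1 MHz, folds to fs − 35.3 MHz = 16.9 MHz.
38.7 MHz > fs/2 = 26.1 MHz, folds to fs − 38.7 MHz = 13.5 MHz.
215.6 MHz mod fs = 6.8 MHz.
6.8 MHz ≤ fs/2 = 26.1 MHz, appears at 6.8 MHz.
135.3 MHz mod fs = 30.9 MHz.
30.9 MHz > fs/2 = 26.1 MHz, folds to fs − 30.9 MHz = 21.3 MHz.
Distinct values: {6.8 MHz, 13.5 MHz, 16.9 MHz, 21.3 MHz}.

6.8 MHz, 13.5 MHz, 16.9 MHz, 21.3 MHz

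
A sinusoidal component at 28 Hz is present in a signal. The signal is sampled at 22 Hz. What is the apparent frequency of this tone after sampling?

28 Hz mod fs = 6 Hz.
6 Hz ≤ fs/2 = 11 Hz, appears at 6 Hz.

6 Hz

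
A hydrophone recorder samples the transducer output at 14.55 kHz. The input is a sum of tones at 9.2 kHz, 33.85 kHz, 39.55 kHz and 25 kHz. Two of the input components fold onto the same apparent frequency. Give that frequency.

4.1 kHz

fs/2 = 7.275 kHz.
9.2 kHz > fs/2 = 7.275 kHz, folds to fs − 9.2 kHz = 5.35 kHz.
33.85 kHz mod fs = 4.75 kHz.
4.75 kHz ≤ fs/2 = 7.275 kHz, appears at 4.75 kHz.
39.55 kHz mod fs = 10.45 kHz.
10.45 kHz > fs/2 = 7.275 kHz, folds to fs − 10.45 kHz = 4.1 kHz.
25 kHz mod fs = 10.45 kHz.
10.45 kHz > fs/2 = 7.275 kHz, folds to fs − 10.45 kHz = 4.1 kHz.
25 kHz and 39.55 kHz both map to 4.1 kHz.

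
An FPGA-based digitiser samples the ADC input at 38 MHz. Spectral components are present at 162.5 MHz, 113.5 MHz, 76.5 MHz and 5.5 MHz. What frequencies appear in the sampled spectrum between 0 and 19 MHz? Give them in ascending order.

fs/2 = 19 MHz.
162.5 MHz mod fs = 10.5 MHz.
10.5 MHz ≤ fs/2 = 19 MHz, appears at 10.5 MHz.
113.5 MHz mod fs = 37.5 MHz.
37.5 MHz > fs/2 = 19 MHz, folds to fs − 37.5 MHz = 0.5 MHz.
76.5 MHz mod fs = 0.5 MHz.
0.5 MHz ≤ fs/2 = 19 MHz, appears at 0.5 MHz.
5.5 MHz ≤ fs/2 = 19 MHz, passes unchanged.
Distinct values: {0.5 MHz, 5.5 MHz, 10.5 MHz}.

0.5 MHz, 5.5 MHz, 10.5 MHz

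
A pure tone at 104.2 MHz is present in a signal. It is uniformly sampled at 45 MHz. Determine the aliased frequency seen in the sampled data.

14.2 MHz

104.2 MHz mod fs = 14.2 MHz.
14.2 MHz ≤ fs/2 = 22.5 MHz, appears at 14.2 MHz.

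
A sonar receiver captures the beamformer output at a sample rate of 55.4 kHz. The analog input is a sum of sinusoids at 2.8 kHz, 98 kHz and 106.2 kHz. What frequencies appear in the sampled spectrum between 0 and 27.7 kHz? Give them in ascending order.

fs/2 = 27.7 kHz.
2.8 kHz ≤ fs/2 = 27.7 kHz, passes unchanged.
98 kHz mod fs = 42.6 kHz.
42.6 kHz > fs/2 = 27.7 kHz, folds to fs − 42.6 kHz = 12.8 kHz.
106.2 kHz mod fs = 50.8 kHz.
50.8 kHz > fs/2 = 27.7 kHz, folds to fs − 50.8 kHz = 4.6 kHz.
Distinct values: {2.8 kHz, 4.6 kHz, 12.8 kHz}.

2.8 kHz, 4.6 kHz, 12.8 kHz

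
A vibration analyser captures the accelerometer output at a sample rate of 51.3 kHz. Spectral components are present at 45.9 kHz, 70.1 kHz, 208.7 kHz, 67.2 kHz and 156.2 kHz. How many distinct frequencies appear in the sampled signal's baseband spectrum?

fs/2 = 25.65 kHz.
45.9 kHz > fs/2 = 25.65 kHz, folds to fs − 45.9 kHz = 5.4 kHz.
70.1 kHz mod fs = 18.8 kHz.
18.8 kHz ≤ fs/2 = 25.65 kHz, appears at 18.8 kHz.
208.7 kHz mod fs = 3.5 kHz.
3.5 kHz ≤ fs/2 = 25.65 kHz, appears at 3.5 kHz.
67.2 kHz mod fs = 15.9 kHz.
15.9 kHz ≤ fs/2 = 25.65 kHz, appears at 15.9 kHz.
156.2 kHz mod fs = 2.3 kHz.
2.3 kHz ≤ fs/2 = 25.65 kHz, appears at 2.3 kHz.
Distinct values: {2.3 kHz, 3.5 kHz, 5.4 kHz, 15.9 kHz, 18.8 kHz} → 5.

5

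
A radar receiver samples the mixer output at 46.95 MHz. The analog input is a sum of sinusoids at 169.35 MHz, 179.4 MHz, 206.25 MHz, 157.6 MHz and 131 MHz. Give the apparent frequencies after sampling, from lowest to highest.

8.4 MHz, 9.85 MHz, 16.75 MHz, 18.45 MHz

fs/2 = 23.475 MHz.
169.35 MHz mod fs = 28.5 MHz.
28.5 MHz > fs/2 = 23.475 MHz, folds to fs − 28.5 MHz = 18.45 MHz.
179.4 MHz mod fs = 38.55 MHz.
38.55 MHz > fs/2 = 23.475 MHz, folds to fs − 38.55 MHz = 8.4 MHz.
206.25 MHz mod fs = 18.45 MHz.
18.45 MHz ≤ fs/2 = 23.475 MHz, appears at 18.45 MHz.
157.6 MHz mod fs = 16.75 MHz.
16.75 MHz ≤ fs/2 = 23.475 MHz, appears at 16.75 MHz.
131 MHz mod fs = 37.1 MHz.
37.1 MHz > fs/2 = 23.475 MHz, folds to fs − 37.1 MHz = 9.85 MHz.
Distinct values: {8.4 MHz, 9.85 MHz, 16.75 MHz, 18.45 MHz}.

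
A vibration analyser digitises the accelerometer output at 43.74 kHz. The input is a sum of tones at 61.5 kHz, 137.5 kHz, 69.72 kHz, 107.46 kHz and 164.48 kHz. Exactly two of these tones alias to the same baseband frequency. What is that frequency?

17.76 kHz

fs/2 = 21.87 kHz.
61.5 kHz mod fs = 17.76 kHz.
17.76 kHz ≤ fs/2 = 21.87 kHz, appears at 17.76 kHz.
137.5 kHz mod fs = 6.28 kHz.
6.28 kHz ≤ fs/2 = 21.87 kHz, appears at 6.28 kHz.
69.72 kHz mod fs = 25.98 kHz.
25.98 kHz > fs/2 = 21.87 kHz, folds to fs − 25.98 kHz = 17.76 kHz.
107.46 kHz mod fs = 19.98 kHz.
19.98 kHz ≤ fs/2 = 21.87 kHz, appears at 19.98 kHz.
164.48 kHz mod fs = 33.26 kHz.
33.26 kHz > fs/2 = 21.87 kHz, folds to fs − 33.26 kHz = 10.48 kHz.
61.5 kHz and 69.72 kHz both map to 17.76 kHz.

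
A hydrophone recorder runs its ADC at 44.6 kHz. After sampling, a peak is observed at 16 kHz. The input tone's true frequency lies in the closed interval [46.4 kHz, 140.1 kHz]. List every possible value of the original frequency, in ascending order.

Frequencies that alias to 16 kHz are k·fs ± 16 kHz for integer k ≥ 0.
k=0: 16 kHz.
k=1: 28.6 kHz, 60.6 kHz.
k=2: 73.2 kHz, 105.2 kHz.
k=3: 117.8 kHz, 149.8 kHz.
k=4: 162.4 kHz, 194.4 kHz.
Within [46.4 kHz, 140.1 kHz]: 60.6 kHz, 73.2 kHz, 105.2 kHz, 117.8 kHz.

60.6 kHz, 73.2 kHz, 105.2 kHz, 117.8 kHz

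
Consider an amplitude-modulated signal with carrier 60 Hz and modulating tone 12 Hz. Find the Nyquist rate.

AM sidebands sit at fc ± fm = 48 Hz and 72 Hz.
Highest-frequency component: 72 Hz.
Nyquist rate = 2 × 72 Hz = 144 Hz.

144 Hz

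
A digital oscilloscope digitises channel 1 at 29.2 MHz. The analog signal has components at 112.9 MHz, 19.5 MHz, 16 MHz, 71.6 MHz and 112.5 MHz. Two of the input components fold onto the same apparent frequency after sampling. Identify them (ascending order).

16 MHz, 71.6 MHz

fs/2 = 14.6 MHz.
112.9 MHz mod fs = 25.3 MHz.
25.3 MHz > fs/2 = 14.6 MHz, folds to fs − 25.3 MHz = 3.9 MHz.
19.5 MHz > fs/2 = 14.6 MHz, folds to fs − 19.5 MHz = 9.7 MHz.
16 MHz > fs/2 = 14.6 MHz, folds to fs − 16 MHz = 13.2 MHz.
71.6 MHz mod fs = 13.2 MHz.
13.2 MHz ≤ fs/2 = 14.6 MHz, appears at 13.2 MHz.
112.5 MHz mod fs = 24.9 MHz.
24.9 MHz > fs/2 = 14.6 MHz, folds to fs − 24.9 MHz = 4.3 MHz.
16 MHz and 71.6 MHz both map to 13.2 MHz.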